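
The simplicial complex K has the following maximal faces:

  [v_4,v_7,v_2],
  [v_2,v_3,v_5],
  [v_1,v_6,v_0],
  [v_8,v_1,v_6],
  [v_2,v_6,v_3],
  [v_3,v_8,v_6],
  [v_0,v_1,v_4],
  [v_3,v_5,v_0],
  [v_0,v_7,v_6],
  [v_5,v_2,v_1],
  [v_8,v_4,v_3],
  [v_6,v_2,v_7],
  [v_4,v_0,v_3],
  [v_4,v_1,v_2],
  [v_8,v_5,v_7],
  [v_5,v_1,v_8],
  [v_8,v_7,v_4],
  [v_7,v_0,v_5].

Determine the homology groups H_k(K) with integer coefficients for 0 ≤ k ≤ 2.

We work with the vertex ordering v_0 < v_1 < v_2 < v_3 < v_4 < v_5 < v_6 < v_7 < v_8. The simplices of K, each written with vertices in increasing order, are:

  0-simplices (9): [v_0], [v_1], [v_2], [v_3], [v_4], [v_5], [v_6], [v_7], [v_8]
  1-simplices (27): (27 of them)
  2-simplices (18): (18 of them)

giving chain groups C_0 ≅ Z^9, C_1 ≅ Z^27, C_2 ≅ Z^18.

Boundary ∂_1: C_1 → C_0 is given by ∂[p,q] = [q] − [p]. For instance
  ∂[v_6,v_7] = [v_7] − [v_6].
As a 9×27 matrix over Z this has rank 8, with invariant factors (1,1,1,1,1,1,1,1).

∂_2: C_2 → C_1 acts by ∂[p,q,r] = [q,r] − [p,r] + [p,q]. For instance
  ∂[v_1,v_2,v_5] = [v_2,v_5] − [v_1,v_5] + [v_1,v_2],
  ∂[v_0,v_1,v_6] = [v_1,v_6] − [v_0,v_6] + [v_0,v_1].
The resulting 27×18 matrix has rank 17, and its Smith normal form has invariant factors (1,1,1,1,1,1,1,1,1,1,1,1,1,1,1,1,1).

Reading off H_k = ker ∂_k / im ∂_{k+1}:

  H_0: rank C_0 − rank ∂_1 = 9 − 8 = 1, and the invariant factors of ∂_1 are all 1, so H_0 = Z.
  H_1: rank ker ∂_1 − rank ∂_2 = (27 − 8) − 17 = 2, and the invariant factors of ∂_2 are all 1, so H_1 = Z^2.
  H_2: rank ker ∂_2 − rank ∂_3 = (18 − 17) − 0 = 1, and there is no ∂_3, so H_2 = Z.

As a check, the Euler characteristic is 9 − 27 + 18 = 0, which agrees with 1 − 2 + 1 = 0.

H_0 ≅ Z,  H_1 ≅ Z^2,  H_2 ≅ Z.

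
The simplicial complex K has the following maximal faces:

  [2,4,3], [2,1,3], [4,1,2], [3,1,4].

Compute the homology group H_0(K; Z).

Order the vertices as 1 < 2 < 3 < 4. Listing each simplex with vertices in this order, K has dimension 2 with simplices:

  0-simplices (4): [1], [2], [3], [4]
  1-simplices (6): [1,2], [1,3], [1,4], [2,3], [2,4], [3,4]
  2-simplices (4): [1,2,3], [1,2,4], [1,3,4], [2,3,4]

giving chain groups C_0 ≅ Z^4, C_1 ≅ Z^6, C_2 ≅ Z^4.

Boundary ∂_1: C_1 → C_0 maps an edge to its endpoints' difference, ∂[p,q] = q − p.
The resulting 4×6 matrix has rank 3, and its Smith normal form has invariant factors (1,1,1).

The boundary map ∂_2: C_2 → C_1 maps a triangle to the signed sum of its edges. For instance
  ∂[1,2,3] = [2,3] − [1,3] + [1,2],
  ∂[2,3,4] = [3,4] − [2,4] + [2,3].
The 6×4 boundary matrix has rank 3 and Smith normal form diag(1,1,1).

Computing H_k = (kernel of ∂_k) / (image of ∂_{k+1}):

  H_0: rank C_0 − rank ∂_1 = 4 − 3 = 1, and the invariant factors of ∂_1 are all 1, so H_0 = Z.

H_0 = Z.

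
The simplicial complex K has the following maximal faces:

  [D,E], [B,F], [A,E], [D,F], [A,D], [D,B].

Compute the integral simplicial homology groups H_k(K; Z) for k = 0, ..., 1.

Fix the vertex order A < B < D < E < F and write every simplex with vertices in increasing order. Then dim K = 1 and the simplices of K are:

  0-simplices (5): A, B, D, E, F
  1-simplices (6): AD, AE, BD, BF, DE, DF

giving chain groups C_0 ≅ Z^5, C_1 ≅ Z^6.

The boundary map ∂_1: C_1 → C_0 is given by ∂[p,q] = [q] − [p]. For instance
  ∂BD = D − B.
This gives a 5×6 integer matrix of rank 4; reducing to Smith normal form yields diagonal entries (1,1,1,1).

From H_k ≅ ker(∂_k) / im(∂_{k+1}) we obtain:

  H_0: rank C_0 − rank ∂_1 = 5 − 4 = 1, and the invariant factors of ∂_1 are all 1, so H_0 = Z.
  H_1: rank ker ∂_1 − rank ∂_2 = (6 − 4) − 0 = 2, and there is no ∂_2, so H_1 = Z^2.

As a check, the Euler characteristic is 5 − 6 = -1, which agrees with 1 − 2 = -1.

H_0 ≅ Z,  H_1 ≅ Z^2.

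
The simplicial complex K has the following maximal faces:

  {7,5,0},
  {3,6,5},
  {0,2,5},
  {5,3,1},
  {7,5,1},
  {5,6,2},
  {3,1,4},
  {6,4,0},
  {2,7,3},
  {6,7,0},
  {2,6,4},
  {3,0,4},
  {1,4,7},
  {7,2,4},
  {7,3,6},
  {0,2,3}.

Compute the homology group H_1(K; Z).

Take the total order 0 < 1 < 2 < 3 < 4 < 5 < 6 < 7 on the vertex set. Then K (dimension 2) consists of the simplices:

  0-simplices (8): [0], [1], [2], [3], [4], [5], [6], [7]
  1-simplices (24): (24 of them)
  2-simplices (16): [0,2,3], [0,2,5], [0,3,4], [0,4,6], [0,5,7], [0,6,7], [1,3,4], [1,3,5], [1,4,7], [1,5,7], [2,3,7], [2,4,6], [2,4,7], [2,5,6], [3,5,6], [3,6,7]

Hence C_0 ≅ Z^8, C_1 ≅ Z^24, C_2 ≅ Z^16.

∂_1: C_1 → C_0 sends each edge [p,q] (with p < q) to q − p.
This gives a 8×24 integer matrix of rank 7; reducing to Smith normal form yields diagonal entries (1,1,1,1,1,1,1).

Boundary ∂_2: C_2 → C_1 acts by ∂[p,q,r] = [q,r] − [p,r] + [p,q]. For instance
  ∂[0,4,6] = [4,6] − [0,6] + [0,4],
  ∂[3,5,6] = [5,6] − [3,6] + [3,5].
The 24×16 boundary matrix has rank 15 and Smith normal form diag(1,1,1,1,1,1,1,1,1,1,1,1,1,1,1).

Computing H_k = (kernel of ∂_k) / (image of ∂_{k+1}):

  H_1: rank ker ∂_1 − rank ∂_2 = (24 − 7) − 15 = 2, and the invariant factors of ∂_2 are all 1, so H_1 ≅ Z^2.

H_1 ≅ Z^2.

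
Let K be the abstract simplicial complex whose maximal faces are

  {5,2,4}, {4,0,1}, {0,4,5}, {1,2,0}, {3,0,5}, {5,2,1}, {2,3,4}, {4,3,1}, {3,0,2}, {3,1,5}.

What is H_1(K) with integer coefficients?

H_1 ≅ Z/2Z.

Fix the vertex order 0 < 1 < 2 < 3 < 4 < 5 and write every simplex with vertices in increasing order. Then dim K = 2 and the simplices of K are:

  0-simplices (6): [0], [1], [2], [3], [4], [5]
  1-simplices (15): [0,1], [0,2], [0,3], [0,4], [0,5], [1,2], [1,3], [1,4], [1,5], [2,3], [2,4], [2,5], [3,4], [3,5], [4,5]
  2-simplices (10): [0,1,2], [0,1,4], [0,2,3], [0,3,5], [0,4,5], [1,2,5], [1,3,4], [1,3,5], [2,3,4], [2,4,5]

so the chain groups are C_0 ≅ Z^6, C_1 ≅ Z^15, C_2 ≅ Z^10.

Boundary ∂_1: C_1 → C_0 maps an edge to its endpoints' difference, ∂[p,q] = q − p. For instance
  ∂[1,2] = [2] − [1].
The 6×15 boundary matrix has rank 5 and Smith normal form diag(1,1,1,1,1).

The boundary map ∂_2: C_2 → C_1 sends each 2-simplex [p,q,r] to [q,r] − [p,r] + [p,q]. For instance
  ∂[0,4,5] = [4,5] − [0,5] + [0,4],
  ∂[0,1,2] = [1,2] − [0,2] + [0,1].
The resulting 15×10 matrix has rank 10, and its Smith normal form has invariant factors (1,1,1,1,1,1,1,1,1,2).

Reading off H_k = ker ∂_k / im ∂_{k+1}:

  H_1: rank ker ∂_1 − rank ∂_2 = (15 − 5) − 10 = 0, and ∂_2 has invariant factor 2 > 1, so H_1 ≅ Z/2Z.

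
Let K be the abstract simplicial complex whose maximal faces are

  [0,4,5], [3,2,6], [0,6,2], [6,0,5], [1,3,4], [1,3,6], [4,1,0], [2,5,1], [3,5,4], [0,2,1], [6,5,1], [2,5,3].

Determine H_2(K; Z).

We work with the vertex ordering 0 < 1 < 2 < 3 < 4 < 5 < 6. The simplices of K, each written with vertices in increasing order, are:

  0-simplices (7): [0], [1], [2], [3], [4], [5], [6]
  1-simplices (18): [0,1], [0,2], [0,4], [0,5], [0,6], [1,2], [1,3], [1,4], [1,5], [1,6], [2,3], [2,5], [2,6], [3,4], [3,5], [3,6], [4,5], [5,6]
  2-simplices (12): [0,1,2], [0,1,4], [0,2,6], [0,4,5], [0,5,6], [1,2,5], [1,3,4], [1,3,6], [1,5,6], [2,3,5], [2,3,6], [3,4,5]

giving chain groups C_0 ≅ Z^7, C_1 ≅ Z^18, C_2 ≅ Z^12.

Boundary ∂_1: C_1 → C_0 sends each edge [p,q] (with p < q) to q − p.
As a 7×18 matrix over Z this has rank 6, with invariant factors (1,1,1,1,1,1).

∂_2: C_2 → C_1 maps a triangle to the signed sum of its edges. For instance
  ∂[0,4,5] = [4,5] − [0,5] + [0,4],
  ∂[2,3,5] = [3,5] − [2,5] + [2,3].
The resulting 18×12 matrix has rank 12, and its Smith normal form has invariant factors (1,1,1,1,1,1,1,1,1,1,1,2).

Computing H_k = (kernel of ∂_k) / (image of ∂_{k+1}):

  H_2: rank ker ∂_2 − rank ∂_3 = (12 − 12) − 0 = 0, and there is no ∂_3, so H_2 = 0.

H_2 ≅ 0.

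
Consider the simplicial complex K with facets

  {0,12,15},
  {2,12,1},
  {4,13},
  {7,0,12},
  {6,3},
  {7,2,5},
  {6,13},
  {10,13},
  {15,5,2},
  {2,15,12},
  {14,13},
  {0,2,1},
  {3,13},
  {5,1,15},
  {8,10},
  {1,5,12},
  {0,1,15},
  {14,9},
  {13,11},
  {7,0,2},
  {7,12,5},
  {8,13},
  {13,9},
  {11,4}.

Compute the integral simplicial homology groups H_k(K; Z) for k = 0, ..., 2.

H_0 ≅ Z^2,  H_1 ≅ Z^4 ⊕ Z_2,  H_2 = 0.

We work with the vertex ordering 0 < 1 < 2 < 3 < 4 < 5 < 6 < 7 < 8 < 9 < 10 < 11 < 12 < 13 < 14 < 15. The simplices of K, each written with vertices in increasing order, are:

  0-simplices (16): [0], [1], [2], [3], [4], [5], [6], [7], [8], [9], [10], [11], [12], [13], [14], [15]
  1-simplices (30): (30 of them)
  2-simplices (12): [0,1,2], [0,1,15], [0,2,7], [0,7,12], [0,12,15], [1,2,12], [1,5,12], [1,5,15], [2,5,7], [2,5,15], [2,12,15], [5,7,12]

giving chain groups C_0 ≅ Z^16, C_1 ≅ Z^30, C_2 ≅ Z^12.

Boundary ∂_1: C_1 → C_0 sends each edge [p,q] (with p < q) to q − p.
The resulting 16×30 matrix has rank 14, and its Smith normal form has invariant factors (1,1,1,1,1,1,1,1,1,1,1,1,1,1).

The boundary map ∂_2: C_2 → C_1 acts by ∂[p,q,r] = [q,r] − [p,r] + [p,q]. For instance
  ∂[0,7,12] = [7,12] − [0,12] + [0,7],
  ∂[0,2,7] = [2,7] − [0,7] + [0,2].
The resulting 30×12 matrix has rank 12, and its Smith normal form has invariant factors (1,1,1,1,1,1,1,1,1,1,1,2).

Now H_k = ker ∂_k / im ∂_{k+1}, so:

  H_0: rank C_0 − rank ∂_1 = 16 − 14 = 2, and the invariant factors of ∂_1 are all 1, so H_0 ≅ Z^2.
  H_1: rank ker ∂_1 − rank ∂_2 = (30 − 14) − 12 = 4, and ∂_2 has invariant factor 2 > 1, so H_1 ≅ Z^4 ⊕ Z_2.
  H_2: rank ker ∂_2 − rank ∂_3 = (12 − 12) − 0 = 0, and there is no ∂_3, so H_2 ≅ 0.

(K is a triangulation of the disjoint union of a wedge of 4 circles and the real projective plane RP^2.)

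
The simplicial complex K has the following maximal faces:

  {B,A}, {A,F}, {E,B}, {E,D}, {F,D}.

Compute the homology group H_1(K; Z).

H_1 ≅ Z.

Take the total order A < B < D < E < F on the vertex set. Then K (dimension 1) consists of the simplices:

  0-simplices (5): A, B, D, E, F
  1-simplices (5): AB, AF, BE, DE, DF

so the chain groups are C_0 ≅ Z^5, C_1 ≅ Z^5.

The boundary map ∂_1: C_1 → C_0 maps an edge to its endpoints' difference, ∂[p,q] = q − p. For instance
  ∂AF = F − A.
The 5×5 boundary matrix has rank 4 and Smith normal form diag(1,1,1,1).

Reading off H_k = ker ∂_k / im ∂_{k+1}:

  H_1: rank ker ∂_1 − rank ∂_2 = (5 − 4) − 0 = 1, and there is no ∂_2, so H_1 ≅ Z.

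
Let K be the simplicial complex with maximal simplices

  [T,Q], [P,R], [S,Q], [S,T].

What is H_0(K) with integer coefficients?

H_0 = Z^2.

Fix the vertex order P < Q < R < S < T and write every simplex with vertices in increasing order. Then dim K = 1 and the simplices of K are:

  0-simplices (5): P, Q, R, S, T
  1-simplices (4): PR, QS, QT, ST

so the chain groups are C_0 ≅ Z^5, C_1 ≅ Z^4.

Boundary ∂_1: C_1 → C_0 maps an edge to its endpoints' difference, ∂[p,q] = q − p. For instance
  ∂ST = T − S.
The resulting 5×4 matrix has rank 3, and its Smith normal form has invariant factors (1,1,1).

From H_k ≅ ker(∂_k) / im(∂_{k+1}) we obtain:

  H_0: rank C_0 − rank ∂_1 = 5 − 3 = 2, and the invariant factors of ∂_1 are all 1, so H_0 ≅ Z^2.

(K is a triangulation of the disjoint union of the 1-simplex and the circle S^1.)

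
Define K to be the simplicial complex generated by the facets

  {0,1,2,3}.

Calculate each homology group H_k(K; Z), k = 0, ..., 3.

H_0 = Z,  H_1 = 0,  H_2 = 0,  H_3 = 0.

Take the total order 0 < 1 < 2 < 3 on the vertex set. Then K (dimension 3) consists of the simplices:

  0-simplices (4): [0], [1], [2], [3]
  1-simplices (6): [0,1], [0,2], [0,3], [1,2], [1,3], [2,3]
  2-simplices (4): [0,1,2], [0,1,3], [0,2,3], [1,2,3]
  3-simplices (1): [0,1,2,3]

Hence C_0 ≅ Z^4, C_1 ≅ Z^6, C_2 ≅ Z^4, C_3 ≅ Z^1.

∂_1: C_1 → C_0 sends each edge [p,q] (with p < q) to q − p. For instance
  ∂[2,3] = [3] − [2].
The resulting 4×6 matrix has rank 3, and its Smith normal form has invariant factors (1,1,1).

The boundary map ∂_2: C_2 → C_1 sends each 2-simplex [p,q,r] to [q,r] − [p,r] + [p,q]. For instance
  ∂[0,1,3] = [1,3] − [0,3] + [0,1],
  ∂[1,2,3] = [2,3] − [1,3] + [1,2].
This gives a 6×4 integer matrix of rank 3; reducing to Smith normal form yields diagonal entries (1,1,1).

The boundary map ∂_3: C_3 → C_2 sends each 3-simplex σ to the alternating sum Σ_i (−1)^i (σ with its i-th vertex removed). For instance
  ∂[0,1,2,3] = [1,2,3] − [0,2,3] + [0,1,3] − [0,1,2].
The resulting 4×1 matrix has rank 1, and its Smith normal form has invariant factors (1).

Now H_k = ker ∂_k / im ∂_{k+1}, so:

  H_0: rank C_0 − rank ∂_1 = 4 − 3 = 1, and the invariant factors of ∂_1 are all 1, so H_0 ≅ Z.
  H_1: rank ker ∂_1 − rank ∂_2 = (6 − 3) − 3 = 0, and the invariant factors of ∂_2 are all 1, so H_1 ≅ 0.
  H_2: rank ker ∂_2 − rank ∂_3 = (4 − 3) − 1 = 0, and the invariant factors of ∂_3 are all 1, so H_2 ≅ 0.
  H_3: rank ker ∂_3 − rank ∂_4 = (1 − 1) − 0 = 0, and there is no ∂_4, so H_3 ≅ 0.

As a check, the Euler characteristic is 4 − 6 + 4 − 1 = 1, which agrees with 1 − 0 + 0 − 0 = 1.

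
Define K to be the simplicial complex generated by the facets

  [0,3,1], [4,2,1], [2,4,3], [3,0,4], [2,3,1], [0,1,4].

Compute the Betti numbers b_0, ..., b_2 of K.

Fix the vertex order 0 < 1 < 2 < 3 < 4 and write every simplex with vertices in increasing order. Then dim K = 2 and the simplices of K are:

  0-simplices (5): [0], [1], [2], [3], [4]
  1-simplices (9): [0,1], [0,3], [0,4], [1,2], [1,3], [1,4], [2,3], [2,4], [3,4]
  2-simplices (6): [0,1,3], [0,1,4], [0,3,4], [1,2,3], [1,2,4], [2,3,4]

Hence C_0 ≅ Z^5, C_1 ≅ Z^9, C_2 ≅ Z^6.

∂_1: C_1 → C_0 sends each edge [p,q] (with p < q) to q − p.
As a 5×9 matrix over Z this has rank 4, with invariant factors (1,1,1,1).

Boundary ∂_2: C_2 → C_1 sends each 2-simplex [p,q,r] to [q,r] − [p,r] + [p,q]. For instance
  ∂[1,2,4] = [2,4] − [1,4] + [1,2],
  ∂[1,2,3] = [2,3] − [1,3] + [1,2].
The resulting 9×6 matrix has rank 5, and its Smith normal form has invariant factors (1,1,1,1,1).

From H_k ≅ ker(∂_k) / im(∂_{k+1}) we obtain:

  H_0: rank C_0 − rank ∂_1 = 5 − 4 = 1, and the invariant factors of ∂_1 are all 1, so H_0 = Z.
  H_1: rank ker ∂_1 − rank ∂_2 = (9 − 4) − 5 = 0, and the invariant factors of ∂_2 are all 1, so H_1 = 0.
  H_2: rank ker ∂_2 − rank ∂_3 = (6 − 5) − 0 = 1, and there is no ∂_3, so H_2 = Z.

As a check, the Euler characteristic is 5 − 9 + 6 = 2, which agrees with 1 − 0 + 1 = 2.

Hence the Betti numbers are b_0 = 1, b_1 = 0, b_2 = 1.

b_0 = 1, b_1 = 0, b_2 = 1.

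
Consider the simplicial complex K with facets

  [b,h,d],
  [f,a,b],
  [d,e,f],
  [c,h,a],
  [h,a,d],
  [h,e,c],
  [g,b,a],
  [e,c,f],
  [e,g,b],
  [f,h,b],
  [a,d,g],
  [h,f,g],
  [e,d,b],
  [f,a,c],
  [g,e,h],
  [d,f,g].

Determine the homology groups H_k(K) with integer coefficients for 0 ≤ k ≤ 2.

H_0 = Z,  H_1 = Z^2,  H_2 = Z.

K has 8 vertices, 24 edges, 16 triangles.
rank ∂_0 = 0, rank ∂_1 = 7 ⇒ b_0 = 8 − 0 − 7 = 1; all invariant factors of ∂_1 are 1 so no torsion. So H_0 = Z.
rank ∂_1 = 7, rank ∂_2 = 15 ⇒ b_1 = 24 − 7 − 15 = 2; all invariant factors of ∂_2 are 1 so no torsion. So H_1 = Z^2.
rank ∂_2 = 15, rank ∂_3 = 0 ⇒ b_2 = 16 − 15 − 0 = 1. So H_2 = Z.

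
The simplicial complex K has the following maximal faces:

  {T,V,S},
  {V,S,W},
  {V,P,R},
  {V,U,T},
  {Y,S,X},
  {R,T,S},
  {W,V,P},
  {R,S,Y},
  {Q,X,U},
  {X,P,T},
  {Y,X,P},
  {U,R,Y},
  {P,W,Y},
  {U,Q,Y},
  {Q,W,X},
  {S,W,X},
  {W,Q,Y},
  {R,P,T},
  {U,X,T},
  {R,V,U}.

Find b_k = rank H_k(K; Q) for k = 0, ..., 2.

b_0 = 1, b_1 = 1, b_2 = 0.

Fix the vertex order P < Q < R < S < T < U < V < W < X < Y and write every simplex with vertices in increasing order. Then dim K = 2 and the simplices of K are:

  0-simplices (10): P, Q, R, S, T, U, V, W, X, Y
  1-simplices (30): PR, PT, PV, PW, PX, PY, QU, QW, QX, QY, RS, RT, RU, RV, RY, ST, SV, SW, SX, SY, TU, TV, TX, UV, UX, UY, VW, WX, WY, XY
  2-simplices (20): PRT, PRV, PTX, PVW, PWY, PXY, QUX, QUY, QWX, QWY, RST, RSY, RUV, RUY, STV, SVW, SWX, SXY, TUV, TUX

Hence C_0 ≅ Z^10, C_1 ≅ Z^30, C_2 ≅ Z^20.

∂_1: C_1 → C_0 is given by ∂[p,q] = [q] − [p].
The resulting 10×30 matrix has rank 9, and its Smith normal form has invariant factors (1,1,1,1,1,1,1,1,1).

The boundary map ∂_2: C_2 → C_1 acts by ∂[p,q,r] = [q,r] − [p,r] + [p,q]. For instance
  ∂QUY = UY − QY + QU,
  ∂SXY = XY − SY + SX.
The resulting 30×20 matrix has rank 20, and its Smith normal form has invariant factors (1,1,1,1,1,1,1,1,1,1,1,1,1,1,1,1,1,1,1,2).

Now H_k = ker ∂_k / im ∂_{k+1}, so:

  H_0: rank C_0 − rank ∂_1 = 10 − 9 = 1, and the invariant factors of ∂_1 are all 1, so H_0 = Z.
  H_1: rank ker ∂_1 − rank ∂_2 = (30 − 9) − 20 = 1, and ∂_2 has invariant factor 2 > 1, so H_1 = Z ⊕ Z_2.
  H_2: rank ker ∂_2 − rank ∂_3 = (20 − 20) − 0 = 0, and there is no ∂_3, so H_2 = 0.

As a check, the Euler characteristic is 10 − 30 + 20 = 0, which agrees with 1 − 1 + 0 = 0.

Hence the Betti numbers are b_0 = 1, b_1 = 1, b_2 = 0.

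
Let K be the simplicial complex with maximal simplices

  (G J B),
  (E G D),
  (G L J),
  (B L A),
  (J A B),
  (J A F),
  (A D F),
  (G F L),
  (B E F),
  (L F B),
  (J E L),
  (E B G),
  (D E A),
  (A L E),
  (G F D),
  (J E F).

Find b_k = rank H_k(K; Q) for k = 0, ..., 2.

Order the vertices as A < B < D < E < F < G < J < L. Listing each simplex with vertices in this order, K has dimension 2 with simplices:

  0-simplices (8): A, B, D, E, F, G, J, L
  1-simplices (24): AB, AD, AE, AF, AJ, AL, BE, BF, BG, BJ, BL, DE, DF, DG, EF, EG, EJ, EL, FG, FJ, FL, GJ, GL, JL
  2-simplices (16): ABJ, ABL, ADE, ADF, AEL, AFJ, BEF, BEG, BFL, BGJ, DEG, DFG, EFJ, EJL, FGL, GJL

so the chain groups are C_0 ≅ Z^8, C_1 ≅ Z^24, C_2 ≅ Z^16.

Boundary ∂_1: C_1 → C_0 is given by ∂[p,q] = [q] − [p]. For instance
  ∂EJ = J − E.
This gives a 8×24 integer matrix of rank 7; reducing to Smith normal form yields diagonal entries (1,1,1,1,1,1,1).

The boundary map ∂_2: C_2 → C_1 maps a triangle to the signed sum of its edges. For instance
  ∂ABJ = BJ − AJ + AB,
  ∂EJL = JL − EL + EJ.
As a 24×16 matrix over Z this has rank 15, with invariant factors (1,1,1,1,1,1,1,1,1,1,1,1,1,1,1).

Now H_k = ker ∂_k / im ∂_{k+1}, so:

  H_0: rank C_0 − rank ∂_1 = 8 − 7 = 1, and the invariant factors of ∂_1 are all 1, so H_0 = Z.
  H_1: rank ker ∂_1 − rank ∂_2 = (24 − 7) − 15 = 2, and the invariant factors of ∂_2 are all 1, so H_1 = Z^2.
  H_2: rank ker ∂_2 − rank ∂_3 = (16 − 15) − 0 = 1, and there is no ∂_3, so H_2 = Z.

Hence the Betti numbers are b_0 = 1, b_1 = 2, b_2 = 1.

b_0 = 1, b_1 = 2, b_2 = 1.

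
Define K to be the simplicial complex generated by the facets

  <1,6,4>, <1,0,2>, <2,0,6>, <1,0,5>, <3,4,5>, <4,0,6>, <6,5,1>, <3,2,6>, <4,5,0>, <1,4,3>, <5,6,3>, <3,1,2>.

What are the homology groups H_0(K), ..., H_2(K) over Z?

We work with the vertex ordering 0 < 1 < 2 < 3 < 4 < 5 < 6. The simplices of K, each written with vertices in increasing order, are:

  0-simplices (7): [0], [1], [2], [3], [4], [5], [6]
  1-simplices (18): [0,1], [0,2], [0,4], [0,5], [0,6], [1,2], [1,3], [1,4], [1,5], [1,6], [2,3], [2,6], [3,4], [3,5], [3,6], [4,5], [4,6], [5,6]
  2-simplices (12): [0,1,2], [0,1,5], [0,2,6], [0,4,5], [0,4,6], [1,2,3], [1,3,4], [1,4,6], [1,5,6], [2,3,6], [3,4,5], [3,5,6]

giving chain groups C_0 ≅ Z^7, C_1 ≅ Z^18, C_2 ≅ Z^12.

The boundary map ∂_1: C_1 → C_0 maps an edge to its endpoints' difference, ∂[p,q] = q − p.
This gives a 7×18 integer matrix of rank 6; reducing to Smith normal form yields diagonal entries (1,1,1,1,1,1).

The boundary map ∂_2: C_2 → C_1 maps a triangle to the signed sum of its edges. For instance
  ∂[0,2,6] = [2,6] − [0,6] + [0,2],
  ∂[1,5,6] = [5,6] − [1,6] + [1,5].
The resulting 18×12 matrix has rank 12, and its Smith normal form has invariant factors (1,1,1,1,1,1,1,1,1,1,1,2).

Now H_k = ker ∂_k / im ∂_{k+1}, so:

  H_0: rank C_0 − rank ∂_1 = 7 − 6 = 1, and the invariant factors of ∂_1 are all 1, so H_0 = Z.
  H_1: rank ker ∂_1 − rank ∂_2 = (18 − 6) − 12 = 0, and ∂_2 has invariant factor 2 > 1, so H_1 = Z/2Z.
  H_2: rank ker ∂_2 − rank ∂_3 = (12 − 12) − 0 = 0, and there is no ∂_3, so H_2 = 0.

H_0 ≅ Z,  H_1 ≅ Z/2Z,  H_2 = 0.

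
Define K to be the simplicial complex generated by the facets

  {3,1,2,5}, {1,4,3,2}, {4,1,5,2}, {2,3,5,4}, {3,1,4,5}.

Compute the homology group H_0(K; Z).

H_0 ≅ Z.

Order the vertices as 1 < 2 < 3 < 4 < 5. Listing each simplex with vertices in this order, K has dimension 3 with simplices:

  0-simplices (5): [1], [2], [3], [4], [5]
  1-simplices (10): [1,2], [1,3], [1,4], [1,5], [2,3], [2,4], [2,5], [3,4], [3,5], [4,5]
  2-simplices (10): [1,2,3], [1,2,4], [1,2,5], [1,3,4], [1,3,5], [1,4,5], [2,3,4], [2,3,5], [2,4,5], [3,4,5]
  3-simplices (5): [1,2,3,4], [1,2,3,5], [1,2,4,5], [1,3,4,5], [2,3,4,5]

giving chain groups C_0 ≅ Z^5, C_1 ≅ Z^10, C_2 ≅ Z^10, C_3 ≅ Z^5.

The boundary map ∂_1: C_1 → C_0 sends each edge [p,q] (with p < q) to q − p.
The resulting 5×10 matrix has rank 4, and its Smith normal form has invariant factors (1,1,1,1).

The boundary map ∂_2: C_2 → C_1 sends each 2-simplex [p,q,r] to [q,r] − [p,r] + [p,q]. For instance
  ∂[3,4,5] = [4,5] − [3,5] + [3,4],
  ∂[1,2,3] = [2,3] − [1,3] + [1,2].
As a 10×10 matrix over Z this has rank 6, with invariant factors (1,1,1,1,1,1).

∂_3: C_3 → C_2 sends each 3-simplex σ to the alternating sum Σ_i (−1)^i (σ with its i-th vertex removed). For instance
  ∂[1,3,4,5] = [3,4,5] − [1,4,5] + [1,3,5] − [1,3,4],
  ∂[1,2,4,5] = [2,4,5] − [1,4,5] + [1,2,5] − [1,2,4].
The 10×5 boundary matrix has rank 4 and Smith normal form diag(1,1,1,1).

From H_k ≅ ker(∂_k) / im(∂_{k+1}) we obtain:

  H_0: rank C_0 − rank ∂_1 = 5 − 4 = 1, and the invariant factors of ∂_1 are all 1, so H_0 ≅ Z.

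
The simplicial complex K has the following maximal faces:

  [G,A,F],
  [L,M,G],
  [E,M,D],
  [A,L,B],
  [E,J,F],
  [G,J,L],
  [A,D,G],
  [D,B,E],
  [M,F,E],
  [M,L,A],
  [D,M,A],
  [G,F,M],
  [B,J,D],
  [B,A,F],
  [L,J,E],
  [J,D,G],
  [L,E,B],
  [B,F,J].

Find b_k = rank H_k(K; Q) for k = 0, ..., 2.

b_0 = 1, b_1 = 1, b_2 = 0.

We work with the vertex ordering A < B < D < E < F < G < J < L < M. The simplices of K, each written with vertices in increasing order, are:

  0-simplices (9): A, B, D, E, F, G, J, L, M
  1-simplices (27): AB, AD, AF, AG, AL, AM, BD, BE, BF, BJ, BL, DE, DG, DJ, DM, EF, EJ, EL, EM, FG, FJ, FM, GJ, GL, GM, JL, LM
  2-simplices (18): ABF, ABL, ADG, ADM, AFG, ALM, BDE, BDJ, BEL, BFJ, DEM, DGJ, EFJ, EFM, EJL, FGM, GJL, GLM

giving chain groups C_0 ≅ Z^9, C_1 ≅ Z^27, C_2 ≅ Z^18.

The boundary map ∂_1: C_1 → C_0 sends each edge [p,q] (with p < q) to q − p. For instance
  ∂AD = D − A.
This gives a 9×27 integer matrix of rank 8; reducing to Smith normal form yields diagonal entries (1,1,1,1,1,1,1,1).

Boundary ∂_2: C_2 → C_1 acts by ∂[p,q,r] = [q,r] − [p,r] + [p,q]. For instance
  ∂ADG = DG − AG + AD,
  ∂BFJ = FJ − BJ + BF.
The 27×18 boundary matrix has rank 18 and Smith normal form diag(1,1,1,1,1,1,1,1,1,1,1,1,1,1,1,1,1,2).

From H_k ≅ ker(∂_k) / im(∂_{k+1}) we obtain:

  H_0: rank C_0 − rank ∂_1 = 9 − 8 = 1, and the invariant factors of ∂_1 are all 1, so H_0 = Z.
  H_1: rank ker ∂_1 − rank ∂_2 = (27 − 8) − 18 = 1, and ∂_2 has invariant factor 2 > 1, so H_1 = Z ⊕ Z_2.
  H_2: rank ker ∂_2 − rank ∂_3 = (18 − 18) − 0 = 0, and there is no ∂_3, so H_2 = 0.

As a check, the Euler characteristic is 9 − 27 + 18 = 0, which agrees with 1 − 1 + 0 = 0.

Hence the Betti numbers are b_0 = 1, b_1 = 1, b_2 = 0.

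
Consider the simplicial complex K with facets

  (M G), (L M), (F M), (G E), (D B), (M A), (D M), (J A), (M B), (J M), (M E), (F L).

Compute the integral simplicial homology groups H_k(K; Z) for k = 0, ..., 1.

Order the vertices as A < B < D < E < F < G < J < L < M. Listing each simplex with vertices in this order, K has dimension 1 with simplices:

  0-simplices (9): A, B, D, E, F, G, J, L, M
  1-simplices (12): AJ, AM, BD, BM, DM, EG, EM, FL, FM, GM, JM, LM

so the chain groups are C_0 ≅ Z^9, C_1 ≅ Z^12.

Boundary ∂_1: C_1 → C_0 maps an edge to its endpoints' difference, ∂[p,q] = q − p. For instance
  ∂EG = G − E.
This gives a 9×12 integer matrix of rank 8; reducing to Smith normal form yields diagonal entries (1,1,1,1,1,1,1,1).

Reading off H_k = ker ∂_k / im ∂_{k+1}:

  H_0: rank C_0 − rank ∂_1 = 9 − 8 = 1, and the invariant factors of ∂_1 are all 1, so H_0 ≅ Z.
  H_1: rank ker ∂_1 − rank ∂_2 = (12 − 8) − 0 = 4, and there is no ∂_2, so H_1 ≅ Z^4.

H_0 = Z,  H_1 = Z^4.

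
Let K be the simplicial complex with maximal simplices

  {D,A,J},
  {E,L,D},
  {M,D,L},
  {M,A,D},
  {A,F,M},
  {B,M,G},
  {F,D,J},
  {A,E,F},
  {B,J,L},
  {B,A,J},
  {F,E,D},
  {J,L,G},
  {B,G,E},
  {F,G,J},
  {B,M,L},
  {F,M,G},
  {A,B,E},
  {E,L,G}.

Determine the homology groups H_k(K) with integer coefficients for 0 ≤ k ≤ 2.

H_0 = Z,  H_1 = Z ⊕ Z/2,  H_2 = 0.

Order the vertices as A < B < D < E < F < G < J < L < M. Listing each simplex with vertices in this order, K has dimension 2 with simplices:

  0-simplices (9): A, B, D, E, F, G, J, L, M
  1-simplices (27): AB, AD, AE, AF, AJ, AM, BE, BG, BJ, BL, BM, DE, DF, DJ, DL, DM, EF, EG, EL, FG, FJ, FM, GJ, GL, GM, JL, LM
  2-simplices (18): ABE, ABJ, ADJ, ADM, AEF, AFM, BEG, BGM, BJL, BLM, DEF, DEL, DFJ, DLM, EGL, FGJ, FGM, GJL

Hence C_0 ≅ Z^9, C_1 ≅ Z^27, C_2 ≅ Z^18.

∂_1: C_1 → C_0 sends each edge [p,q] (with p < q) to q − p. For instance
  ∂LM = M − L.
The resulting 9×27 matrix has rank 8, and its Smith normal form has invariant factors (1,1,1,1,1,1,1,1).

The boundary map ∂_2: C_2 → C_1 maps a triangle to the signed sum of its edges. For instance
  ∂DFJ = FJ − DJ + DF,
  ∂DLM = LM − DM + DL.
As a 27×18 matrix over Z this has rank 18, with invariant factors (1,1,1,1,1,1,1,1,1,1,1,1,1,1,1,1,1,2).

Computing H_k = (kernel of ∂_k) / (image of ∂_{k+1}):

  H_0: rank C_0 − rank ∂_1 = 9 − 8 = 1, and the invariant factors of ∂_1 are all 1, so H_0 = Z.
  H_1: rank ker ∂_1 − rank ∂_2 = (27 − 8) − 18 = 1, and ∂_2 has invariant factor 2 > 1, so H_1 = Z ⊕ Z/2.
  H_2: rank ker ∂_2 − rank ∂_3 = (18 − 18) − 0 = 0, and there is no ∂_3, so H_2 = 0.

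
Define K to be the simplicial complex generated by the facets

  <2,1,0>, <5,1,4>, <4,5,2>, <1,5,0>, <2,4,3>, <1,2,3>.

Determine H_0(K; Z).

Take the total order 0 < 1 < 2 < 3 < 4 < 5 on the vertex set. Then K (dimension 2) consists of the simplices:

  0-simplices (6): [0], [1], [2], [3], [4], [5]
  1-simplices (12): [0,1], [0,2], [0,5], [1,2], [1,3], [1,4], [1,5], [2,3], [2,4], [2,5], [3,4], [4,5]
  2-simplices (6): [0,1,2], [0,1,5], [1,2,3], [1,4,5], [2,3,4], [2,4,5]

giving chain groups C_0 ≅ Z^6, C_1 ≅ Z^12, C_2 ≅ Z^6.

∂_1: C_1 → C_0 is given by ∂[p,q] = [q] − [p]. For instance
  ∂[2,4] = [4] − [2].
The 6×12 boundary matrix has rank 5 and Smith normal form diag(1,1,1,1,1).

Boundary ∂_2: C_2 → C_1 maps a triangle to the signed sum of its edges. For instance
  ∂[2,4,5] = [4,5] − [2,5] + [2,4],
  ∂[0,1,2] = [1,2] − [0,2] + [0,1].
As a 12×6 matrix over Z this has rank 6, with invariant factors (1,1,1,1,1,1).

Now H_k = ker ∂_k / im ∂_{k+1}, so:

  H_0: rank C_0 − rank ∂_1 = 6 − 5 = 1, and the invariant factors of ∂_1 are all 1, so H_0 ≅ Z.

H_0 = Z.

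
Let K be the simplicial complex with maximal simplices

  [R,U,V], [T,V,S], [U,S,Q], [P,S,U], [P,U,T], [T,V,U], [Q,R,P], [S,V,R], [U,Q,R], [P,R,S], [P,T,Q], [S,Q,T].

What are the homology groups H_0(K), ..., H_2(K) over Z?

H_0 = Z,  H_1 = Z/2Z,  H_2 = 0.

K has 7 vertices, 18 edges, 12 triangles.
rank ∂_0 = 0, rank ∂_1 = 6 ⇒ b_0 = 7 − 0 − 6 = 1; all invariant factors of ∂_1 are 1 so no torsion. So H_0 ≅ Z.
rank ∂_1 = 6, rank ∂_2 = 12 ⇒ b_1 = 18 − 6 − 12 = 0; ∂_2 has invariant factor(s) [2] giving torsion. So H_1 ≅ Z/2Z.
rank ∂_2 = 12, rank ∂_3 = 0 ⇒ b_2 = 12 − 12 − 0 = 0. So H_2 ≅ 0.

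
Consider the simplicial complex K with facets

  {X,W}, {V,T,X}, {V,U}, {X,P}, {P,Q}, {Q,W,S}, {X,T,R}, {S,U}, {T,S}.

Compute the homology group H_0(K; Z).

Order the vertices as P < Q < R < S < T < U < V < W < X. Listing each simplex with vertices in this order, K has dimension 2 with simplices:

  0-simplices (9): P, Q, R, S, T, U, V, W, X
  1-simplices (14): PQ, PX, QS, QW, RT, RX, ST, SU, SW, TV, TX, UV, VX, WX
  2-simplices (3): QSW, RTX, TVX

giving chain groups C_0 ≅ Z^9, C_1 ≅ Z^14, C_2 ≅ Z^3.

∂_1: C_1 → C_0 maps an edge to its endpoints' difference, ∂[p,q] = q − p.
As a 9×14 matrix over Z this has rank 8, with invariant factors (1,1,1,1,1,1,1,1).

The boundary map ∂_2: C_2 → C_1 acts by ∂[p,q,r] = [q,r] − [p,r] + [p,q]. For instance
  ∂RTX = TX − RX + RT,
  ∂QSW = SW − QW + QS.
As a 14×3 matrix over Z this has rank 3, with invariant factors (1,1,1).

Now H_k = ker ∂_k / im ∂_{k+1}, so:

  H_0: rank C_0 − rank ∂_1 = 9 − 8 = 1, and the invariant factors of ∂_1 are all 1, so H_0 = Z.

H_0 ≅ Z.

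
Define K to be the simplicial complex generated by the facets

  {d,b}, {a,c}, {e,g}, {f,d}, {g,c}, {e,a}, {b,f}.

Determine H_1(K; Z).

Order the vertices as a < b < c < d < e < f < g. Listing each simplex with vertices in this order, K has dimension 1 with simplices:

  0-simplices (7): a, b, c, d, e, f, g
  1-simplices (7): ac, ae, bd, bf, cg, df, eg

so the chain groups are C_0 ≅ Z^7, C_1 ≅ Z^7.

The boundary map ∂_1: C_1 → C_0 maps an edge to its endpoints' difference, ∂[p,q] = q − p. For instance
  ∂bf = f − b.
This gives a 7×7 integer matrix of rank 5; reducing to Smith normal form yields diagonal entries (1,1,1,1,1).

Now H_k = ker ∂_k / im ∂_{k+1}, so:

  H_1: rank ker ∂_1 − rank ∂_2 = (7 − 5) − 0 = 2, and there is no ∂_2, so H_1 = Z^2.

(K is a triangulation of the disjoint union of the circle S^1 and the circle S^1.)

H_1 ≅ Z^2.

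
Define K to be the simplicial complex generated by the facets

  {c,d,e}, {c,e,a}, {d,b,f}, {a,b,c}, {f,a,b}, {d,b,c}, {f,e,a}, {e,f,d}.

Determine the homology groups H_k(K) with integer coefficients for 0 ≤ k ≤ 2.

Take the total order a < b < c < d < e < f on the vertex set. Then K (dimension 2) consists of the simplices:

  0-simplices (6): a, b, c, d, e, f
  1-simplices (12): ab, ac, ae, af, bc, bd, bf, cd, ce, de, df, ef
  2-simplices (8): abc, abf, ace, aef, bcd, bdf, cde, def

Hence C_0 ≅ Z^6, C_1 ≅ Z^12, C_2 ≅ Z^8.

∂_1: C_1 → C_0 maps an edge to its endpoints' difference, ∂[p,q] = q − p. For instance
  ∂df = f − d.
This gives a 6×12 integer matrix of rank 5; reducing to Smith normal form yields diagonal entries (1,1,1,1,1).

∂_2: C_2 → C_1 maps a triangle to the signed sum of its edges. For instance
  ∂bdf = df − bf + bd,
  ∂ace = ce − ae + ac.
The 12×8 boundary matrix has rank 7 and Smith normal form diag(1,1,1,1,1,1,1).

Now H_k = ker ∂_k / im ∂_{k+1}, so:

  H_0: rank C_0 − rank ∂_1 = 6 − 5 = 1, and the invariant factors of ∂_1 are all 1, so H_0 ≅ Z.
  H_1: rank ker ∂_1 − rank ∂_2 = (12 − 5) − 7 = 0, and the invariant factors of ∂_2 are all 1, so H_1 ≅ 0.
  H_2: rank ker ∂_2 − rank ∂_3 = (8 − 7) − 0 = 1, and there is no ∂_3, so H_2 ≅ Z.

As a check, the Euler characteristic is 6 − 12 + 8 = 2, which agrees with 1 − 0 + 1 = 2.
(K is a triangulation of the 2-sphere S^2.)

H_0 = Z,  H_1 = 0,  H_2 = Z.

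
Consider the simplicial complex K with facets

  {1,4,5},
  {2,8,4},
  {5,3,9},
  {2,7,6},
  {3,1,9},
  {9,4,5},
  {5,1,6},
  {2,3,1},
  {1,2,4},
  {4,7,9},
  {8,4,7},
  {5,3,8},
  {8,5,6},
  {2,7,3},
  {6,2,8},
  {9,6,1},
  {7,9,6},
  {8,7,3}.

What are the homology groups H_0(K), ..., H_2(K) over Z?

H_0 = Z,  H_1 = Z ⊕ Z/2,  H_2 = 0.

Take the total order 1 < 2 < 3 < 4 < 5 < 6 < 7 < 8 < 9 on the vertex set. Then K (dimension 2) consists of the simplices:

  0-simplices (9): [1], [2], [3], [4], [5], [6], [7], [8], [9]
  1-simplices (27): (27 of them)
  2-simplices (18): [1,2,3], [1,2,4], [1,3,9], [1,4,5], [1,5,6], [1,6,9], [2,3,7], [2,4,8], [2,6,7], [2,6,8], [3,5,8], [3,5,9], [3,7,8], [4,5,9], [4,7,8], [4,7,9], [5,6,8], [6,7,9]

so the chain groups are C_0 ≅ Z^9, C_1 ≅ Z^27, C_2 ≅ Z^18.

The boundary map ∂_1: C_1 → C_0 is given by ∂[p,q] = [q] − [p]. For instance
  ∂[3,7] = [7] − [3].
The 9×27 boundary matrix has rank 8 and Smith normal form diag(1,1,1,1,1,1,1,1).

Boundary ∂_2: C_2 → C_1 acts by ∂[p,q,r] = [q,r] − [p,r] + [p,q]. For instance
  ∂[2,6,7] = [6,7] − [2,7] + [2,6],
  ∂[1,3,9] = [3,9] − [1,9] + [1,3].
This gives a 27×18 integer matrix of rank 18; reducing to Smith normal form yields diagonal entries (1,1,1,1,1,1,1,1,1,1,1,1,1,1,1,1,1,2).

Reading off H_k = ker ∂_k / im ∂_{k+1}:

  H_0: rank C_0 − rank ∂_1 = 9 − 8 = 1, and the invariant factors of ∂_1 are all 1, so H_0 = Z.
  H_1: rank ker ∂_1 − rank ∂_2 = (27 − 8) − 18 = 1, and ∂_2 has invariant factor 2 > 1, so H_1 = Z ⊕ Z/2.
  H_2: rank ker ∂_2 − rank ∂_3 = (18 − 18) − 0 = 0, and there is no ∂_3, so H_2 = 0.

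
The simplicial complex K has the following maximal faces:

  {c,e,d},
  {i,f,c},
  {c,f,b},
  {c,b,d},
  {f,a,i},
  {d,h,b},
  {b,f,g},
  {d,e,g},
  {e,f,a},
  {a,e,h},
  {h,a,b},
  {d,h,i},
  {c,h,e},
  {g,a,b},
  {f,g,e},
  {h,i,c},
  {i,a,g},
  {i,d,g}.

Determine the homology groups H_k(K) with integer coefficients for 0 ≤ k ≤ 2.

H_0 ≅ Z,  H_1 ≅ Z ⊕ Z/2,  H_2 = 0.

Take the total order a < b < c < d < e < f < g < h < i on the vertex set. Then K (dimension 2) consists of the simplices:

  0-simplices (9): a, b, c, d, e, f, g, h, i
  1-simplices (27): ab, ae, af, ag, ah, ai, bc, bd, bf, bg, bh, cd, ce, cf, ch, ci, de, dg, dh, di, ef, eg, eh, fg, fi, gi, hi
  2-simplices (18): abg, abh, aef, aeh, afi, agi, bcd, bcf, bdh, bfg, cde, ceh, cfi, chi, deg, dgi, dhi, efg

giving chain groups C_0 ≅ Z^9, C_1 ≅ Z^27, C_2 ≅ Z^18.

∂_1: C_1 → C_0 maps an edge to its endpoints' difference, ∂[p,q] = q − p.
The resulting 9×27 matrix has rank 8, and its Smith normal form has invariant factors (1,1,1,1,1,1,1,1).

The boundary map ∂_2: C_2 → C_1 maps a triangle to the signed sum of its edges. For instance
  ∂afi = fi − ai + af,
  ∂cde = de − ce + cd.
As a 27×18 matrix over Z this has rank 18, with invariant factors (1,1,1,1,1,1,1,1,1,1,1,1,1,1,1,1,1,2).

From H_k ≅ ker(∂_k) / im(∂_{k+1}) we obtain:

  H_0: rank C_0 − rank ∂_1 = 9 − 8 = 1, and the invariant factors of ∂_1 are all 1, so H_0 ≅ Z.
  H_1: rank ker ∂_1 − rank ∂_2 = (27 − 8) − 18 = 1, and ∂_2 has invariant factor 2 > 1, so H_1 ≅ Z ⊕ Z/2.
  H_2: rank ker ∂_2 − rank ∂_3 = (18 − 18) − 0 = 0, and there is no ∂_3, so H_2 ≅ 0.

As a check, the Euler characteristic is 9 − 27 + 18 = 0, which agrees with 1 − 1 + 0 = 0.
(K is a triangulation of the Klein bottle.)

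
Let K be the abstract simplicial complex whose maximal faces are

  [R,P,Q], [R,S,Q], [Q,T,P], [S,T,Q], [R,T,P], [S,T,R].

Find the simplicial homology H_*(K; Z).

We work with the vertex ordering P < Q < R < S < T. The simplices of K, each written with vertices in increasing order, are:

  0-simplices (5): P, Q, R, S, T
  1-simplices (9): PQ, PR, PT, QR, QS, QT, RS, RT, ST
  2-simplices (6): PQR, PQT, PRT, QRS, QST, RST

giving chain groups C_0 ≅ Z^5, C_1 ≅ Z^9, C_2 ≅ Z^6.

Boundary ∂_1: C_1 → C_0 maps an edge to its endpoints' difference, ∂[p,q] = q − p.
As a 5×9 matrix over Z this has rank 4, with invariant factors (1,1,1,1).

∂_2: C_2 → C_1 sends each 2-simplex [p,q,r] to [q,r] − [p,r] + [p,q]. For instance
  ∂QRS = RS − QS + QR,
  ∂PRT = RT − PT + PR.
This gives a 9×6 integer matrix of rank 5; reducing to Smith normal form yields diagonal entries (1,1,1,1,1).

Computing H_k = (kernel of ∂_k) / (image of ∂_{k+1}):

  H_0: rank C_0 − rank ∂_1 = 5 − 4 = 1, and the invariant factors of ∂_1 are all 1, so H_0 = Z.
  H_1: rank ker ∂_1 − rank ∂_2 = (9 − 4) − 5 = 0, and the invariant factors of ∂_2 are all 1, so H_1 = 0.
  H_2: rank ker ∂_2 − rank ∂_3 = (6 − 5) − 0 = 1, and there is no ∂_3, so H_2 = Z.

H_0 = Z,  H_1 = 0,  H_2 = Z.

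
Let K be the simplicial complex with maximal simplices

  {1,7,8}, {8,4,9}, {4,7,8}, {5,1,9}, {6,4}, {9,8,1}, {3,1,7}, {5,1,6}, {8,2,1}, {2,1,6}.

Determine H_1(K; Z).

Take the total order 1 < 2 < 3 < 4 < 5 < 6 < 7 < 8 < 9 on the vertex set. Then K (dimension 2) consists of the simplices:

  0-simplices (9): [1], [2], [3], [4], [5], [6], [7], [8], [9]
  1-simplices (18): [1,2], [1,3], [1,5], [1,6], [1,7], [1,8], [1,9], [2,6], [2,8], [3,7], [4,6], [4,7], [4,8], [4,9], [5,6], [5,9], [7,8], [8,9]
  2-simplices (9): [1,2,6], [1,2,8], [1,3,7], [1,5,6], [1,5,9], [1,7,8], [1,8,9], [4,7,8], [4,8,9]

Hence C_0 ≅ Z^9, C_1 ≅ Z^18, C_2 ≅ Z^9.

Boundary ∂_1: C_1 → C_0 sends each edge [p,q] (with p < q) to q − p.
The resulting 9×18 matrix has rank 8, and its Smith normal form has invariant factors (1,1,1,1,1,1,1,1).

The boundary map ∂_2: C_2 → C_1 sends each 2-simplex [p,q,r] to [q,r] − [p,r] + [p,q]. For instance
  ∂[1,3,7] = [3,7] − [1,7] + [1,3],
  ∂[4,7,8] = [7,8] − [4,8] + [4,7].
This gives a 18×9 integer matrix of rank 9; reducing to Smith normal form yields diagonal entries (1,1,1,1,1,1,1,1,1).

Reading off H_k = ker ∂_k / im ∂_{k+1}:

  H_1: rank ker ∂_1 − rank ∂_2 = (18 − 8) − 9 = 1, and the invariant factors of ∂_2 are all 1, so H_1 ≅ Z.

H_1 = Z.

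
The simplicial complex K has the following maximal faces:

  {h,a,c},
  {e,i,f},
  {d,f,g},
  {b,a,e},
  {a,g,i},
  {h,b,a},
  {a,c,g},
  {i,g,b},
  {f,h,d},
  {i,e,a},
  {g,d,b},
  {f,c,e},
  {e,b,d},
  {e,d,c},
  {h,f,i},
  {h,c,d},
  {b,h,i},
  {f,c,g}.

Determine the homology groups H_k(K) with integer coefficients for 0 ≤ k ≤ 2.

H_0 ≅ Z,  H_1 ≅ Z × Z/2,  H_2 = 0.

We work with the vertex ordering a < b < c < d < e < f < g < h < i. The simplices of K, each written with vertices in increasing order, are:

  0-simplices (9): a, b, c, d, e, f, g, h, i
  1-simplices (27): ab, ac, ae, ag, ah, ai, bd, be, bg, bh, bi, cd, ce, cf, cg, ch, de, df, dg, dh, ef, ei, fg, fh, fi, gi, hi
  2-simplices (18): abe, abh, acg, ach, aei, agi, bde, bdg, bgi, bhi, cde, cdh, cef, cfg, dfg, dfh, efi, fhi

giving chain groups C_0 ≅ Z^9, C_1 ≅ Z^27, C_2 ≅ Z^18.

Boundary ∂_1: C_1 → C_0 maps an edge to its endpoints' difference, ∂[p,q] = q − p. For instance
  ∂ch = h − c.
The resulting 9×27 matrix has rank 8, and its Smith normal form has invariant factors (1,1,1,1,1,1,1,1).

Boundary ∂_2: C_2 → C_1 sends each 2-simplex [p,q,r] to [q,r] − [p,r] + [p,q]. For instance
  ∂dfg = fg − dg + df,
  ∂cdh = dh − ch + cd.
As a 27×18 matrix over Z this has rank 18, with invariant factors (1,1,1,1,1,1,1,1,1,1,1,1,1,1,1,1,1,2).

From H_k ≅ ker(∂_k) / im(∂_{k+1}) we obtain:

  H_0: rank C_0 − rank ∂_1 = 9 − 8 = 1, and the invariant factors of ∂_1 are all 1, so H_0 ≅ Z.
  H_1: rank ker ∂_1 − rank ∂_2 = (27 − 8) − 18 = 1, and ∂_2 has invariant factor 2 > 1, so H_1 ≅ Z × Z/2.
  H_2: rank ker ∂_2 − rank ∂_3 = (18 − 18) − 0 = 0, and there is no ∂_3, so H_2 ≅ 0.

(K is a triangulation of the Klein bottle.)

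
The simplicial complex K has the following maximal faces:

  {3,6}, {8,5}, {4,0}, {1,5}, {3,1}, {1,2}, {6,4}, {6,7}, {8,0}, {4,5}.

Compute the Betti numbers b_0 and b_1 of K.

b_0 = 1, b_1 = 2.

K has 9 vertices, 10 edges.
rank ∂_0 = 0, rank ∂_1 = 8 ⇒ b_0 = 9 − 0 − 8 = 1; all invariant factors of ∂_1 are 1 so no torsion. So H_0 = Z.
rank ∂_1 = 8, rank ∂_2 = 0 ⇒ b_1 = 10 − 8 − 0 = 2. So H_1 = Z^2.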